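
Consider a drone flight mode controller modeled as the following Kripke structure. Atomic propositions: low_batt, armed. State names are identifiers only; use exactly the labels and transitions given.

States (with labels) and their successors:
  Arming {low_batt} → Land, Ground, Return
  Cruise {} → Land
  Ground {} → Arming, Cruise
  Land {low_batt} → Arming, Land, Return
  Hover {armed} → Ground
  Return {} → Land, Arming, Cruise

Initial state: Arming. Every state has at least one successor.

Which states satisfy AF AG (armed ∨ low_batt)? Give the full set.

States satisfying AG (armed ∨ low_batt): ∅.
States satisfying AF AG (armed ∨ low_batt): ∅.

none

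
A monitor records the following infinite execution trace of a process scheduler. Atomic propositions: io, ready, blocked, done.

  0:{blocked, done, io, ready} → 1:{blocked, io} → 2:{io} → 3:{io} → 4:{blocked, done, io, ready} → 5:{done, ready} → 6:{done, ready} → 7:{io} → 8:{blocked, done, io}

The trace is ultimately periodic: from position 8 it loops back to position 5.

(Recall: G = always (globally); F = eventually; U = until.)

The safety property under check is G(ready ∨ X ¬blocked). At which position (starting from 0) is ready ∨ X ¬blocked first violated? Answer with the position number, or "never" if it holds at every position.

Check ready ∨ X ¬blocked at each position in order: 0 ✓, 1 ✓, 2 ✓.
At position 3 the labels are {io} and the next position 4 has {blocked, done, io, ready}, so ready ∨ X ¬blocked is false there. This is the first violation.

3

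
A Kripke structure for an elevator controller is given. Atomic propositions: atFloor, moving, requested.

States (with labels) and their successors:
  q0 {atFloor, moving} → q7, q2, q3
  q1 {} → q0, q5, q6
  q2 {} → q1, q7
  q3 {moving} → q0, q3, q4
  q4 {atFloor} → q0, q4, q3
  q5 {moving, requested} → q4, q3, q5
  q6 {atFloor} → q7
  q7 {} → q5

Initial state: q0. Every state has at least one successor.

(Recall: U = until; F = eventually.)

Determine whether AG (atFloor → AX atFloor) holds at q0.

Does not hold

States satisfying atFloor → AX atFloor: {q1, q2, q3, q5, q7}.
States satisfying AG (atFloor → AX atFloor): ∅.
q0 is reachable from q0 and violates atFloor → AX atFloor, so AG fails at q0.
q0 ∉ Sat(AG (atFloor → AX atFloor)).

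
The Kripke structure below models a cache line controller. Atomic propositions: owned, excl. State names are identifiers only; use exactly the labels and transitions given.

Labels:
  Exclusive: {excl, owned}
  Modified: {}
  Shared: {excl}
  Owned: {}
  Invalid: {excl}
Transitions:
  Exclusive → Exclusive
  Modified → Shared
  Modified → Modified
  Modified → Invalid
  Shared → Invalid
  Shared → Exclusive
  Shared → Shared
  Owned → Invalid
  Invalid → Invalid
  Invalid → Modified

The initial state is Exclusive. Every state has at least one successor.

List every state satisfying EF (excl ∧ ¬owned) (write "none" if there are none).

States satisfying excl ∧ ¬owned: {Shared, Invalid}.
States satisfying EF (excl ∧ ¬owned): {Modified, Shared, Owned, Invalid}.

{Modified, Shared, Owned, Invalid}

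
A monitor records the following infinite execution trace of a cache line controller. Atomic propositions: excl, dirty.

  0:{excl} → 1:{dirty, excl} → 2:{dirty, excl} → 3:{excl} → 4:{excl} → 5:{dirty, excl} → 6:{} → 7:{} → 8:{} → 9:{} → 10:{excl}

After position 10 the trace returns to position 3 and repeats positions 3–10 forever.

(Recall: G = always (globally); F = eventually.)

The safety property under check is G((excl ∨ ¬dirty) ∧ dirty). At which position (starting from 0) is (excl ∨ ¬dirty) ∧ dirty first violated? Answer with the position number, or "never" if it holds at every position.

0

At position 0 the labels are {excl}, so (excl ∨ ¬dirty) ∧ dirty is false there. This is the first violation.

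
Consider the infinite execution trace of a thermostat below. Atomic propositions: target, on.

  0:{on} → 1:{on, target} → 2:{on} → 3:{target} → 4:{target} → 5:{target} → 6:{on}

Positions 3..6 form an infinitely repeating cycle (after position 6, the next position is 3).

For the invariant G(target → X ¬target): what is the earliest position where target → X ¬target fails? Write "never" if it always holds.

Check target → X ¬target at each position in order: 0 ✓, 1 ✓, 2 ✓.
At position 3 the labels are {target} and the next position 4 has {target}, so target → X ¬target is false there. This is the first violation.

3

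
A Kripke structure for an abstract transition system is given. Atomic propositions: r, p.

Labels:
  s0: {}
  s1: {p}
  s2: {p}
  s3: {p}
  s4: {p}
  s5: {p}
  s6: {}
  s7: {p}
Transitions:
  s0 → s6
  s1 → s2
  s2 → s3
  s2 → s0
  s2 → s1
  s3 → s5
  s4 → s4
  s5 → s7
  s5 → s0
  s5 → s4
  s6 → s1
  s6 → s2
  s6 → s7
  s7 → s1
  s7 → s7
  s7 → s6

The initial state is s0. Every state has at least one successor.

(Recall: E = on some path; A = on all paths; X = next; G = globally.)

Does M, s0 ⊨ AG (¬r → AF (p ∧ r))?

Does not hold

States satisfying ¬r → AF (p ∧ r): ∅.
States satisfying AG (¬r → AF (p ∧ r)): ∅.
s0 is reachable from s0 and violates ¬r → AF (p ∧ r), so AG fails at s0.
s0 ∉ Sat(AG (¬r → AF (p ∧ r))).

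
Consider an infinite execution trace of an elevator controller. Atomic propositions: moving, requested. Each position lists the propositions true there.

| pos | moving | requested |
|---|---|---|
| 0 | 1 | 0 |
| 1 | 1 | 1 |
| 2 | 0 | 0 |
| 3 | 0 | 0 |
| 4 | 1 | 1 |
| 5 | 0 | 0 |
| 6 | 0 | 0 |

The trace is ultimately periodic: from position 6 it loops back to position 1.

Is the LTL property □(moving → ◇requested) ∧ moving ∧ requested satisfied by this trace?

No

moving → ◇requested holds at every position 0..6, and those are all positions ever visited, so □(moving → ◇requested) holds.
Positions where moving holds: 0, 1, 4.
Check ◇requested at each: 0→ok, 1→ok, 4→ok.
At position 0: □(moving → ◇requested) is true; moving ∧ requested is false; so □(moving → ◇requested) ∧ moving ∧ requested is false.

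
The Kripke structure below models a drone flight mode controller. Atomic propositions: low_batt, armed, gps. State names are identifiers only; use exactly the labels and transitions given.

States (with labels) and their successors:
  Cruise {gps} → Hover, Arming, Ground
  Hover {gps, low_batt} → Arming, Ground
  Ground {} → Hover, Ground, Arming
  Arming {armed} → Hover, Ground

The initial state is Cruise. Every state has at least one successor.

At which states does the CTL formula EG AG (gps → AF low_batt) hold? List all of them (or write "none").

States satisfying AG (gps → AF low_batt): {Hover, Ground, Arming}.
States satisfying EG AG (gps → AF low_batt): {Hover, Ground, Arming}.

{Hover, Ground, Arming}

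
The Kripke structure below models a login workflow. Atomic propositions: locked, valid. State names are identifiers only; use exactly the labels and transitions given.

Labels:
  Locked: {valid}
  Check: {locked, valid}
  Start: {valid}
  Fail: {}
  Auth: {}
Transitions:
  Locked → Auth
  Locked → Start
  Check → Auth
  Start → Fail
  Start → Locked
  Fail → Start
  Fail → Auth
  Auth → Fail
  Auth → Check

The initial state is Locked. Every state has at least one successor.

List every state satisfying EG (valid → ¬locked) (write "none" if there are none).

States satisfying valid → ¬locked: {Locked, Start, Fail, Auth}.
States satisfying EG (valid → ¬locked): {Locked, Start, Fail, Auth}.

{Locked, Start, Fail, Auth}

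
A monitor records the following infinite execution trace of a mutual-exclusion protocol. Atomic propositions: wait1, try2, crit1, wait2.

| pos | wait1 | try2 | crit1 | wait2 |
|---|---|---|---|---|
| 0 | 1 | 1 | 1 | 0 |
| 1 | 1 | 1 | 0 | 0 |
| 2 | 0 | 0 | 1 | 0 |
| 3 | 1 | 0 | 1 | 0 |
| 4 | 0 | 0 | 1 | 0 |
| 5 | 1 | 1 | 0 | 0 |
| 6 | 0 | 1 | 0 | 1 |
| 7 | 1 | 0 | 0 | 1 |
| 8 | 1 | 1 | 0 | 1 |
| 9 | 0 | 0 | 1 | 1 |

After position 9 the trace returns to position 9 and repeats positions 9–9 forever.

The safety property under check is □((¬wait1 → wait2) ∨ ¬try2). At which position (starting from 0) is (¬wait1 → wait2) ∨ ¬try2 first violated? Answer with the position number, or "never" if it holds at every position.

(¬wait1 → wait2) ∨ ¬try2 holds at every position 0..9, and those are all the positions the trace ever visits, so the invariant □((¬wait1 → wait2) ∨ ¬try2) is never violated.

never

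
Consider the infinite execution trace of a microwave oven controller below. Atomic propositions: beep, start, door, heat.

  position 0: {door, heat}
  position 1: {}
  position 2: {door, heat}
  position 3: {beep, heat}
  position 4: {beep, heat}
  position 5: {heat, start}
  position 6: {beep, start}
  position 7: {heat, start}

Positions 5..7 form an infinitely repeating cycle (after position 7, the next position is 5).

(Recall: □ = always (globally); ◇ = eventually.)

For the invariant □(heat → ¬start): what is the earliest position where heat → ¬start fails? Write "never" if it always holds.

5

Check heat → ¬start at each position in order: 0 ✓, 1 ✓, 2 ✓, 3 ✓, 4 ✓.
At position 5 the labels are {heat, start}, so heat → ¬start is false there. This is the first violation.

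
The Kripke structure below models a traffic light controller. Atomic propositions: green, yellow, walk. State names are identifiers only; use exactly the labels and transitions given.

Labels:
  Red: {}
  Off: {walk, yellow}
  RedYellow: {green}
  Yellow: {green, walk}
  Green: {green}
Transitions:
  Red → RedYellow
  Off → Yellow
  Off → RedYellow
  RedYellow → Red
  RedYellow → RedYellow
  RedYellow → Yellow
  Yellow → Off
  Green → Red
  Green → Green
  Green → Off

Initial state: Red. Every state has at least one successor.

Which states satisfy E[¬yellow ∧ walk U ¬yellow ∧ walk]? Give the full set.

States satisfying ¬yellow ∧ walk: {Yellow}.
States satisfying E[¬yellow ∧ walk U ¬yellow ∧ walk]: {Yellow}.

{Yellow}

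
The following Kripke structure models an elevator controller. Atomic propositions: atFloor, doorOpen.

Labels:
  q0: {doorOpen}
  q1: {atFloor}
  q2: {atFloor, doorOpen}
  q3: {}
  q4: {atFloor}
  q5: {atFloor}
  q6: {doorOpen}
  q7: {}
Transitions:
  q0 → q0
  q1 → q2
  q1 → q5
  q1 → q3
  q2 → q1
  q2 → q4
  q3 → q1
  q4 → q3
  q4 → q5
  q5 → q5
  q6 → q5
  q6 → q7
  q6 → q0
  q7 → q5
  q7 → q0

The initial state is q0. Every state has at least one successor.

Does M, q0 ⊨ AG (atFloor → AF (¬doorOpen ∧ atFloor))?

States satisfying atFloor → AF (¬doorOpen ∧ atFloor): {q0, q1, q2, q3, q4, q5, q6, q7}.
States satisfying AG (atFloor → AF (¬doorOpen ∧ atFloor)): {q0, q1, q2, q3, q4, q5, q6, q7}.
Every state reachable from q0 satisfies atFloor → AF (¬doorOpen ∧ atFloor).
q0 ∈ Sat(AG (atFloor → AF (¬doorOpen ∧ atFloor))).

Holds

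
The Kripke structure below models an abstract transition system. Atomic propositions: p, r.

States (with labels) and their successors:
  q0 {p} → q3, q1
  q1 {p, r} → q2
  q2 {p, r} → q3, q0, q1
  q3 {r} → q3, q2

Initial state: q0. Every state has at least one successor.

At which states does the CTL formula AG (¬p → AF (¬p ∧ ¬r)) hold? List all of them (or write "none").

none

States satisfying ¬p → AF (¬p ∧ ¬r): {q0, q1, q2}.
States satisfying AG (¬p → AF (¬p ∧ ¬r)): ∅.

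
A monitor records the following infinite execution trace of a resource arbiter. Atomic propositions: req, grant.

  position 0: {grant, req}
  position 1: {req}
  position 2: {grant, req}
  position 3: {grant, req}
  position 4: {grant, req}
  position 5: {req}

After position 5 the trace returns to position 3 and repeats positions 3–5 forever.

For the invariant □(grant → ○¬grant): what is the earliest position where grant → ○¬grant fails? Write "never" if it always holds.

Check grant → ○¬grant at each position in order: 0 ✓, 1 ✓.
At position 2 the labels are {grant, req} and the next position 3 has {grant, req}, so grant → ○¬grant is false there. This is the first violation.

2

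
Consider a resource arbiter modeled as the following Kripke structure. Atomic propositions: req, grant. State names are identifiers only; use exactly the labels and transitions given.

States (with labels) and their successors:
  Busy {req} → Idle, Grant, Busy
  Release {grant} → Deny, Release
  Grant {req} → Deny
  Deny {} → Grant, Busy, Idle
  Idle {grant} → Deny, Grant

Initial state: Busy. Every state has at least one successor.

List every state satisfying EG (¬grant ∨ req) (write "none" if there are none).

{Busy, Grant, Deny}

States satisfying ¬grant ∨ req: {Busy, Grant, Deny}.
States satisfying EG (¬grant ∨ req): {Busy, Grant, Deny}.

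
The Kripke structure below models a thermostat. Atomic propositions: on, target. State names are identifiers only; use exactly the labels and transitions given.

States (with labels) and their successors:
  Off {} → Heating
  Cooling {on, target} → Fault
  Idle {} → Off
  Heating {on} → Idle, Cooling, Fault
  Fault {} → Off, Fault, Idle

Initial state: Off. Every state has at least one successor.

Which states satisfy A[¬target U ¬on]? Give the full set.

{Off, Idle, Fault}

States satisfying ¬target: {Off, Idle, Heating, Fault}.
States satisfying ¬on: {Off, Idle, Fault}.
States satisfying A[¬target U ¬on]: {Off, Idle, Fault}.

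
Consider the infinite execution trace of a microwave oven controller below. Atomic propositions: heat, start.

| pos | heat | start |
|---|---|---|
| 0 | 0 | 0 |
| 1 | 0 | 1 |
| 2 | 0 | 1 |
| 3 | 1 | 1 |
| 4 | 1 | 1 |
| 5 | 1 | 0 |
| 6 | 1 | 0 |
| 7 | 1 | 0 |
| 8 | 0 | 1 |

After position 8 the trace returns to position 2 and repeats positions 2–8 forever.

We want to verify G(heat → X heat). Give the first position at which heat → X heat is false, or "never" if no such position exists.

7

Check heat → X heat at each position in order: 0 ✓, 1 ✓, 2 ✓, 3 ✓, 4 ✓, 5 ✓, 6 ✓.
At position 7 the labels are {heat} and the next position 8 has {start}, so heat → X heat is false there. This is the first violation.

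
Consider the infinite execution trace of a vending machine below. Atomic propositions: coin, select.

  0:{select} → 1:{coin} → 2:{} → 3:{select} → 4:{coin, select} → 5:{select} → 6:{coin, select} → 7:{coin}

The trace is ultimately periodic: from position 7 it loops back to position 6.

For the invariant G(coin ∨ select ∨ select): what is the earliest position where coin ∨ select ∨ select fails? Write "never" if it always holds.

2

Check coin ∨ select ∨ select at each position in order: 0 ✓, 1 ✓.
At position 2 the labels are {}, so coin ∨ select ∨ select is false there. This is the first violation.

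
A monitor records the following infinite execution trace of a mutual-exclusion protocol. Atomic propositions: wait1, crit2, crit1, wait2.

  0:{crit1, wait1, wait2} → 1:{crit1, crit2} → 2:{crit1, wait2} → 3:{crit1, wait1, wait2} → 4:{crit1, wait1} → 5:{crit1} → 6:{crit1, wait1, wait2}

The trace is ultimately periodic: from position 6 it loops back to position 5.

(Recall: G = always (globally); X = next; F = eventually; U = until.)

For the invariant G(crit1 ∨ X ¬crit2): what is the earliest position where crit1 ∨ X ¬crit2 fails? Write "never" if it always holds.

never

crit1 ∨ X ¬crit2 holds at every position 0..6, and those are all the positions the trace ever visits, so the invariant G(crit1 ∨ X ¬crit2) is never violated.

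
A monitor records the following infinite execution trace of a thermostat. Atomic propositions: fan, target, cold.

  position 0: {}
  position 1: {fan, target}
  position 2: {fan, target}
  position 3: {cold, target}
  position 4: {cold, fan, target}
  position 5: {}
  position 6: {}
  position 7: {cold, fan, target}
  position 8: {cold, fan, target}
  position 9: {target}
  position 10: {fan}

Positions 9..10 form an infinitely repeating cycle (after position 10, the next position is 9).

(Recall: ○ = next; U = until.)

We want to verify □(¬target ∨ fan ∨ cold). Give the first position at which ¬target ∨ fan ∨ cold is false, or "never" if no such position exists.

9

Check ¬target ∨ fan ∨ cold at each position in order: 0 ✓, 1 ✓, 2 ✓, 3 ✓, 4 ✓, 5 ✓, 6 ✓, 7 ✓, 8 ✓.
At position 9 the labels are {target}, so ¬target ∨ fan ∨ cold is false there. This is the first violation.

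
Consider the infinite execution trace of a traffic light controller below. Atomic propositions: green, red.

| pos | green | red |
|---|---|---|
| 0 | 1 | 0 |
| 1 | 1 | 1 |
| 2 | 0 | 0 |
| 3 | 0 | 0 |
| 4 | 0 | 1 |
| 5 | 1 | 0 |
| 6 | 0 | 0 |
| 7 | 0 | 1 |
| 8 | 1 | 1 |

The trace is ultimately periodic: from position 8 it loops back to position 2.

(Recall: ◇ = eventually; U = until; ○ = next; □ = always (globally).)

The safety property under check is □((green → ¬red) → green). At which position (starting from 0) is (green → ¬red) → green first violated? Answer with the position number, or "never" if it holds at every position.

Check (green → ¬red) → green at each position in order: 0 ✓, 1 ✓.
At position 2 the labels are {}, so (green → ¬red) → green is false there. This is the first violation.

2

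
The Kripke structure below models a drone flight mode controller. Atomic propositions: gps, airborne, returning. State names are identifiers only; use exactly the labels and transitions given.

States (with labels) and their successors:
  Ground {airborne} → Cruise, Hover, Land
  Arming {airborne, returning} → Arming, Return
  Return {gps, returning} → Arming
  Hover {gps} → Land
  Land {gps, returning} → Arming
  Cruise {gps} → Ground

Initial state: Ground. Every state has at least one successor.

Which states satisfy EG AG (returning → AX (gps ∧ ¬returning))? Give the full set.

none

States satisfying AG (returning → AX (gps ∧ ¬returning)): ∅.
States satisfying EG AG (returning → AX (gps ∧ ¬returning)): ∅.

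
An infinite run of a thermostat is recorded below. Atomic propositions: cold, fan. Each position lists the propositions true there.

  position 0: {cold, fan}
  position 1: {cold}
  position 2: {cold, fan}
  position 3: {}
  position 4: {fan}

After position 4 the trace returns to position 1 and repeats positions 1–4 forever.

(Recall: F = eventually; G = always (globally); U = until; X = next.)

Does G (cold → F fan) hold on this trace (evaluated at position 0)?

Yes

cold → F fan holds at every position 0..4, and those are all positions ever visited, so G (cold → F fan) holds.
Positions where cold holds: 0, 1, 2.
Check F fan at each: 0→ok, 1→ok, 2→ok.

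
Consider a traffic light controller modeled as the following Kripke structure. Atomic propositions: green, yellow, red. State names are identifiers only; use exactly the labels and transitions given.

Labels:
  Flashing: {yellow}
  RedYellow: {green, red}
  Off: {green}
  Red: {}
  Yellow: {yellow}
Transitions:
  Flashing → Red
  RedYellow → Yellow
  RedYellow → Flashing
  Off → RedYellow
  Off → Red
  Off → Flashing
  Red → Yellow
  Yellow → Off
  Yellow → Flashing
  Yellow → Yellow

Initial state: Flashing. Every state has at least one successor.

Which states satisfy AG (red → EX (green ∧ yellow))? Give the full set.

States satisfying red → EX (green ∧ yellow): {Flashing, Off, Red, Yellow}.
States satisfying AG (red → EX (green ∧ yellow)): ∅.

none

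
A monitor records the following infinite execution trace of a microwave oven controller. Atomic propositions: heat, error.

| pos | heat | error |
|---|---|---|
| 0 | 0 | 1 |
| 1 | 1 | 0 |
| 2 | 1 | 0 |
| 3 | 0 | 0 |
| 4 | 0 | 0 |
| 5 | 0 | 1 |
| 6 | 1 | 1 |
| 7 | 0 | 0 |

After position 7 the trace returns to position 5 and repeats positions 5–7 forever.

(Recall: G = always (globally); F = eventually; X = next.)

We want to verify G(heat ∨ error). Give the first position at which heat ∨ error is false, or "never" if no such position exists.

Check heat ∨ error at each position in order: 0 ✓, 1 ✓, 2 ✓.
At position 3 the labels are {}, so heat ∨ error is false there. This is the first violation.

3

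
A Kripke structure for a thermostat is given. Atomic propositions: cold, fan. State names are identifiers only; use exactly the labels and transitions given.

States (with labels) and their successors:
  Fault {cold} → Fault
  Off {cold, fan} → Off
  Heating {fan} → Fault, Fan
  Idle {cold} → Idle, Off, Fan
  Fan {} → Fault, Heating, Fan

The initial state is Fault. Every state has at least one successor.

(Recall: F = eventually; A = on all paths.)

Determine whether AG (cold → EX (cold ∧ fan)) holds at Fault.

Does not hold

States satisfying cold → EX (cold ∧ fan): {Off, Heating, Idle, Fan}.
States satisfying AG (cold → EX (cold ∧ fan)): {Off}.
Fault is reachable from Fault and violates cold → EX (cold ∧ fan), so AG fails at Fault.
Fault ∉ Sat(AG (cold → EX (cold ∧ fan))).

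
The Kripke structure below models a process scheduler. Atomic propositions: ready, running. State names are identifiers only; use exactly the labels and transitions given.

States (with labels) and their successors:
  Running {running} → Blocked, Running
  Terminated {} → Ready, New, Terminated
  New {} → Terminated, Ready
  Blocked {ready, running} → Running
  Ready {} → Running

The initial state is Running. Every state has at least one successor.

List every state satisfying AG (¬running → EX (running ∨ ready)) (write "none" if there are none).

{Running, Blocked, Ready}

States satisfying ¬running → EX (running ∨ ready): {Running, Blocked, Ready}.
States satisfying AG (¬running → EX (running ∨ ready)): {Running, Blocked, Ready}.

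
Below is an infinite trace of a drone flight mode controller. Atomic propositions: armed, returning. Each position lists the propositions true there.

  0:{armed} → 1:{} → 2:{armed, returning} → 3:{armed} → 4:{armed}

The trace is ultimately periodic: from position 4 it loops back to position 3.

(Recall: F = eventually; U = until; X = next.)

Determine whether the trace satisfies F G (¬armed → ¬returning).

G (¬armed → ¬returning) holds at position 0, which is reachable from 0, so F G (¬armed → ¬returning) holds.

Holds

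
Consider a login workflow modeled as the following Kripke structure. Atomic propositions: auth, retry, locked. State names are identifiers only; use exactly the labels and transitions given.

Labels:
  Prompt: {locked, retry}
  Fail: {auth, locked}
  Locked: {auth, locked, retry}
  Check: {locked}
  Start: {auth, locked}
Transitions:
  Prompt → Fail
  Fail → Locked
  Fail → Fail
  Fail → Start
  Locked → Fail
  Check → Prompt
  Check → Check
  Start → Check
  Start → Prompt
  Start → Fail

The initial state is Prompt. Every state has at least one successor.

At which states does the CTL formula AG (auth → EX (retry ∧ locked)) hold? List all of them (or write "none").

none

States satisfying auth → EX (retry ∧ locked): {Prompt, Fail, Check, Start}.
States satisfying AG (auth → EX (retry ∧ locked)): ∅.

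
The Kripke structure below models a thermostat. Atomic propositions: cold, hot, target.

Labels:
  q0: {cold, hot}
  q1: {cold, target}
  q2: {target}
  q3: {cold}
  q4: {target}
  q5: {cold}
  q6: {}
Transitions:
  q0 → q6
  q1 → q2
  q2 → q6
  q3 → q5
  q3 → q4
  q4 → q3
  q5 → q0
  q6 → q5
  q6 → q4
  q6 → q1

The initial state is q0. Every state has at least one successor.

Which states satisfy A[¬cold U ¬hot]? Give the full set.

{q1, q2, q3, q4, q5, q6}

States satisfying ¬cold: {q2, q4, q6}.
States satisfying ¬hot: {q1, q2, q3, q4, q5, q6}.
States satisfying A[¬cold U ¬hot]: {q1, q2, q3, q4, q5, q6}.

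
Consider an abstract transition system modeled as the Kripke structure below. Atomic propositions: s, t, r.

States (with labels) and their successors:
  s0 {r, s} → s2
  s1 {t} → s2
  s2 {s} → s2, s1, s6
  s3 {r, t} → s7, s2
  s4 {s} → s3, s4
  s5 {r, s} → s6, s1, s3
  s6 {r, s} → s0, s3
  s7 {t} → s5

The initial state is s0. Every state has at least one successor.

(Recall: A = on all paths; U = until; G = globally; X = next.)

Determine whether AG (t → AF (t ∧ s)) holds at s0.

States satisfying t → AF (t ∧ s): {s0, s2, s4, s5, s6}.
States satisfying AG (t → AF (t ∧ s)): ∅.
s1 is reachable from s0 and violates t → AF (t ∧ s), so AG fails at s0.
s0 ∉ Sat(AG (t → AF (t ∧ s))).

No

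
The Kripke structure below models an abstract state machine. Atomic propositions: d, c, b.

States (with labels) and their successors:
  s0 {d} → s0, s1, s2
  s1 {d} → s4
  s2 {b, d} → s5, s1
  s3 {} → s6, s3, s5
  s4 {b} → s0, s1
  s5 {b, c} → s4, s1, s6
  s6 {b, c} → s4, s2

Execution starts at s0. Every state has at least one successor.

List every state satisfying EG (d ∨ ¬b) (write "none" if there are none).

{s0, s3}

States satisfying d ∨ ¬b: {s0, s1, s2, s3}.
States satisfying EG (d ∨ ¬b): {s0, s3}.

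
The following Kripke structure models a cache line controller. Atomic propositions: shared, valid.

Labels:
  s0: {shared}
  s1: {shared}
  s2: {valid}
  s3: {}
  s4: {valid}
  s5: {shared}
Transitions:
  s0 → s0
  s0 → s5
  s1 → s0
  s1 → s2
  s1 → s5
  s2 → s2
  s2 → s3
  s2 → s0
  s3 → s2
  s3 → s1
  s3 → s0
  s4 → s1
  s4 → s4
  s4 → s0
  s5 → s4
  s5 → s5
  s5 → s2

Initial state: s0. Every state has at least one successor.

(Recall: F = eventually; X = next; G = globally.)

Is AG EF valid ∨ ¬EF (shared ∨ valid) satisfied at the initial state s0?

Holds

States satisfying EF valid: {s0, s1, s2, s3, s4, s5}.
States satisfying AG EF valid: {s0, s1, s2, s3, s4, s5}.
States satisfying shared ∨ valid: {s0, s1, s2, s4, s5}.
States satisfying EF (shared ∨ valid): {s0, s1, s2, s3, s4, s5}.
States satisfying ¬EF (shared ∨ valid): ∅.
States satisfying AG EF valid ∨ ¬EF (shared ∨ valid): {s0, s1, s2, s3, s4, s5}.
s0 ∈ Sat(AG EF valid ∨ ¬EF (shared ∨ valid)).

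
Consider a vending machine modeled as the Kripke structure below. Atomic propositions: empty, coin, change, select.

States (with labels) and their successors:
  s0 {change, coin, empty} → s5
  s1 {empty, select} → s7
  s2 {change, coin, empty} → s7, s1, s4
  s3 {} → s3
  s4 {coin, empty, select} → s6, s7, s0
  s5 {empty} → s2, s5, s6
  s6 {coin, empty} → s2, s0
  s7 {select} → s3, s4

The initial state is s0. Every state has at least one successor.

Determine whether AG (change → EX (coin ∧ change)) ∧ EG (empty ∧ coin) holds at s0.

States satisfying change → EX (coin ∧ change): {s1, s3, s4, s5, s6, s7}.
States satisfying AG (change → EX (coin ∧ change)): {s3}.
States satisfying empty ∧ coin: {s0, s2, s4, s6}.
States satisfying EG (empty ∧ coin): {s2, s4, s6}.
States satisfying AG (change → EX (coin ∧ change)) ∧ EG (empty ∧ coin): ∅.
s0 ∉ Sat(AG (change → EX (coin ∧ change)) ∧ EG (empty ∧ coin)).

Violated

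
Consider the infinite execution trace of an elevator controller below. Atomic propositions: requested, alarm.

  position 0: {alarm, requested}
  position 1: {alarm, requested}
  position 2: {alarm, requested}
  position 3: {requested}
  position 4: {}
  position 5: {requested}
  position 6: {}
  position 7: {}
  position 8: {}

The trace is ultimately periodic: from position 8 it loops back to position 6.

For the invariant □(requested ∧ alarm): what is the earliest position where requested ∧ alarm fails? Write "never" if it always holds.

3

Check requested ∧ alarm at each position in order: 0 ✓, 1 ✓, 2 ✓.
At position 3 the labels are {requested}, so requested ∧ alarm is false there. This is the first violation.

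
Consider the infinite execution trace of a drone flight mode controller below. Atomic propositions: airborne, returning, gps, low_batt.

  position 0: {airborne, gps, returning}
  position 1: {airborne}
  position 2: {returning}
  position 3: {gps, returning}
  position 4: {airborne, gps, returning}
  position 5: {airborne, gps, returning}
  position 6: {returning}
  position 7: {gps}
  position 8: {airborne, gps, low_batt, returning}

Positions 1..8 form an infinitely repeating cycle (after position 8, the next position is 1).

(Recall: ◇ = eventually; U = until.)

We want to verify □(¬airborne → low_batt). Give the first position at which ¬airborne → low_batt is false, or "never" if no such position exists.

Check ¬airborne → low_batt at each position in order: 0 ✓, 1 ✓.
At position 2 the labels are {returning}, so ¬airborne → low_batt is false there. This is the first violation.

2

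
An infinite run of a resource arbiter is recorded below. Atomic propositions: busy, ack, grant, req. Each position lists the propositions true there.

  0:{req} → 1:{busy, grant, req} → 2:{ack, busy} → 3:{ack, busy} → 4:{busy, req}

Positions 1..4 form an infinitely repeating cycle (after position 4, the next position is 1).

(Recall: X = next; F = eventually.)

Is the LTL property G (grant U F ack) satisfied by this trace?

Holds

grant U F ack holds at every position 0..4, and those are all positions ever visited, so G (grant U F ack) holds.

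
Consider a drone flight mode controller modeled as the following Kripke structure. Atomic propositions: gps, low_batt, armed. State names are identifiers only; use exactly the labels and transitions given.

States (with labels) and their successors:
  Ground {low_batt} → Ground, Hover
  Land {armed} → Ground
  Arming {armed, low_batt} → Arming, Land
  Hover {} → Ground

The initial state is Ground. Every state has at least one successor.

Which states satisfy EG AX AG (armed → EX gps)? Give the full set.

{Ground, Land, Hover}

States satisfying AX AG (armed → EX gps): {Ground, Land, Hover}.
States satisfying EG AX AG (armed → EX gps): {Ground, Land, Hover}.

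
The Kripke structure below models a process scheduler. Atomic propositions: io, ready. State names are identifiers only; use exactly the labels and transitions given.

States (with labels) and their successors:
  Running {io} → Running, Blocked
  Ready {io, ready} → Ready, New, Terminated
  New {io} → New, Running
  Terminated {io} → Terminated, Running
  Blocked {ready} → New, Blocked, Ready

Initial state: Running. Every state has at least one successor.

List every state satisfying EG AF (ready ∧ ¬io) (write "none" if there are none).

States satisfying AF (ready ∧ ¬io): {Blocked}.
States satisfying EG AF (ready ∧ ¬io): {Blocked}.

{Blocked}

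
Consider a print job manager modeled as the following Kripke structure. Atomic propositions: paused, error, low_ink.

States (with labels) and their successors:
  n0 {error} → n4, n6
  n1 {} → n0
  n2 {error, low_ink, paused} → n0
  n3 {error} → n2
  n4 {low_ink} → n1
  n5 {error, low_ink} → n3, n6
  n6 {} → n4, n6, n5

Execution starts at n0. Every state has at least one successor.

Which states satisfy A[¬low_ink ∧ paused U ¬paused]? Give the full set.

{n0, n1, n3, n4, n5, n6}

States satisfying ¬low_ink ∧ paused: ∅.
States satisfying ¬paused: {n0, n1, n3, n4, n5, n6}.
States satisfying A[¬low_ink ∧ paused U ¬paused]: {n0, n1, n3, n4, n5, n6}.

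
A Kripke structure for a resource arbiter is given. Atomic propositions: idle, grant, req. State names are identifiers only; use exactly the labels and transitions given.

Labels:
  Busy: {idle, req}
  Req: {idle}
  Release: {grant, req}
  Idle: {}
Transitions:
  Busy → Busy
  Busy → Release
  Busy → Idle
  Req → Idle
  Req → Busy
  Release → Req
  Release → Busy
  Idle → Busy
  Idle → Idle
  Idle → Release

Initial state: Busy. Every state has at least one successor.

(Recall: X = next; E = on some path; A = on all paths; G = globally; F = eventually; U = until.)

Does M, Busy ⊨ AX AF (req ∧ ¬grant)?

States satisfying AF (req ∧ ¬grant): {Busy}.
States satisfying AX AF (req ∧ ¬grant): ∅.
Busy ∉ Sat(AX AF (req ∧ ¬grant)).

No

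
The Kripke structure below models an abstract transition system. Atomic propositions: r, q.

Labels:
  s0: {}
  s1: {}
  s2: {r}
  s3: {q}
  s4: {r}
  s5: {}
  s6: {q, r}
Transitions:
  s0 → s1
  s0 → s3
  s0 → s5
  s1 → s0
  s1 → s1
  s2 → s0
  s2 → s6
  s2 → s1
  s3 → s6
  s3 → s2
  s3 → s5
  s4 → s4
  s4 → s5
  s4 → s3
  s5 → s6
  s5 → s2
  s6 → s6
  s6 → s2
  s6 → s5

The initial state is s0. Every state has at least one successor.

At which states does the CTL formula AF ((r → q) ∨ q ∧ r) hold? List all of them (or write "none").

States satisfying (r → q) ∨ q ∧ r: {s0, s1, s3, s5, s6}.
States satisfying AF ((r → q) ∨ q ∧ r): {s0, s1, s2, s3, s5, s6}.

{s0, s1, s2, s3, s5, s6}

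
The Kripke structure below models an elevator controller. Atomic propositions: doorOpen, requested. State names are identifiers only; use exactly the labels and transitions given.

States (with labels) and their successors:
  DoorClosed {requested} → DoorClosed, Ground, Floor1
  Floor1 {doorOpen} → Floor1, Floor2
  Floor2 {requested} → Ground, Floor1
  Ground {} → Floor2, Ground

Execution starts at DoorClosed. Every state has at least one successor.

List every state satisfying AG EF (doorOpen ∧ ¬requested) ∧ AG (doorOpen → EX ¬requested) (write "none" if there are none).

{DoorClosed, Floor1, Floor2, Ground}

States satisfying EF (doorOpen ∧ ¬requested): {DoorClosed, Floor1, Floor2, Ground}.
States satisfying AG EF (doorOpen ∧ ¬requested): {DoorClosed, Floor1, Floor2, Ground}.
States satisfying doorOpen → EX ¬requested: {DoorClosed, Floor1, Floor2, Ground}.
States satisfying AG (doorOpen → EX ¬requested): {DoorClosed, Floor1, Floor2, Ground}.
States satisfying AG EF (doorOpen ∧ ¬requested) ∧ AG (doorOpen → EX ¬requested): {DoorClosed, Floor1, Floor2, Ground}.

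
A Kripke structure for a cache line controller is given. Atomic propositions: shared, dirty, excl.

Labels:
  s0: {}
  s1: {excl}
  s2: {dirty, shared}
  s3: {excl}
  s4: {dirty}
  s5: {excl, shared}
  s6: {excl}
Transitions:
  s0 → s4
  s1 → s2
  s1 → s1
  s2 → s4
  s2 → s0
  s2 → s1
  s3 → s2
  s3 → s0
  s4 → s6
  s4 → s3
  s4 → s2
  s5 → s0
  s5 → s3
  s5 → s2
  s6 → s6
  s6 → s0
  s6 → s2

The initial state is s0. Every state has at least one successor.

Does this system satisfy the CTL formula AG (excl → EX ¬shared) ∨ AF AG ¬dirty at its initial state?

Holds

States satisfying excl → EX ¬shared: {s0, s1, s2, s3, s4, s5, s6}.
States satisfying AG (excl → EX ¬shared): {s0, s1, s2, s3, s4, s5, s6}.
States satisfying AG ¬dirty: ∅.
States satisfying AF AG ¬dirty: ∅.
States satisfying AG (excl → EX ¬shared) ∨ AF AG ¬dirty: {s0, s1, s2, s3, s4, s5, s6}.
s0 ∈ Sat(AG (excl → EX ¬shared) ∨ AF AG ¬dirty).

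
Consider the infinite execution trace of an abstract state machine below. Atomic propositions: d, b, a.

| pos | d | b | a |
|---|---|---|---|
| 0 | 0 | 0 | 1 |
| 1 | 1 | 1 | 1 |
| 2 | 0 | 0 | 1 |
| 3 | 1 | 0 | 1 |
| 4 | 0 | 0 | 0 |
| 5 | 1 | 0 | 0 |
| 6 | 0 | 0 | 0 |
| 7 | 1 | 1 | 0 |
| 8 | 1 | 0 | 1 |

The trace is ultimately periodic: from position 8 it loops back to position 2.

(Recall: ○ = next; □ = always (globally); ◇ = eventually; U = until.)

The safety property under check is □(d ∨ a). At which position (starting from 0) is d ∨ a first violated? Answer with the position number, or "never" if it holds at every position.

Check d ∨ a at each position in order: 0 ✓, 1 ✓, 2 ✓, 3 ✓.
At position 4 the labels are {}, so d ∨ a is false there. This is the first violation.

4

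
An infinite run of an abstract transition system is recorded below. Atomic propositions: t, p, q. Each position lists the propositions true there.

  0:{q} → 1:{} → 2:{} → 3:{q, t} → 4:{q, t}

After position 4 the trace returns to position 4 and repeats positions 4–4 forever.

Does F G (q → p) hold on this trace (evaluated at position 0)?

Violated

G (q → p) is false at every position 0..4, so it never becomes true and F G (q → p) fails.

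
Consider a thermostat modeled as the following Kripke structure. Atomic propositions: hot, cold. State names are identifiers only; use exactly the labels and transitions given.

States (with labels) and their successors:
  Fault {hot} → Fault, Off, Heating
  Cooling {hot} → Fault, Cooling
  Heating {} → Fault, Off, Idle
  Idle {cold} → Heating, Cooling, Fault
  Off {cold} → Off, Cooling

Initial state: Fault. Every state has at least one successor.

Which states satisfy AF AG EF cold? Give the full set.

{Fault, Cooling, Heating, Idle, Off}

States satisfying AG EF cold: {Fault, Cooling, Heating, Idle, Off}.
States satisfying AF AG EF cold: {Fault, Cooling, Heating, Idle, Off}.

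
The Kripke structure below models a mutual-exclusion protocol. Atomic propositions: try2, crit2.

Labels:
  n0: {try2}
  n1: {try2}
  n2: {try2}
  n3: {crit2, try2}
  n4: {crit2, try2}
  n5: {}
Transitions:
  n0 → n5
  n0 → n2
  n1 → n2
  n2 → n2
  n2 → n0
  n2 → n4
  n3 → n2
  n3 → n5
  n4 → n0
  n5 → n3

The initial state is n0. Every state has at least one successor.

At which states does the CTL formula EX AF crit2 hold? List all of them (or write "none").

{n0, n2, n3, n5}

States satisfying AF crit2: {n3, n4, n5}.
States satisfying EX AF crit2: {n0, n2, n3, n5}.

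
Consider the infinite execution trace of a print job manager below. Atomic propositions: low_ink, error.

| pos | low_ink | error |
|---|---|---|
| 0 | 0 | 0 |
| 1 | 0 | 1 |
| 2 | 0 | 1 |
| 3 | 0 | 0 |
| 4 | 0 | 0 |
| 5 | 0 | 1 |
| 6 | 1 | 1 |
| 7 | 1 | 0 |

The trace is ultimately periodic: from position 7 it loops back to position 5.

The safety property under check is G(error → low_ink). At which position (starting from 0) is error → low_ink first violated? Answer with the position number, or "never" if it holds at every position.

Check error → low_ink at each position in order: 0 ✓.
At position 1 the labels are {error}, so error → low_ink is false there. This is the first violation.

1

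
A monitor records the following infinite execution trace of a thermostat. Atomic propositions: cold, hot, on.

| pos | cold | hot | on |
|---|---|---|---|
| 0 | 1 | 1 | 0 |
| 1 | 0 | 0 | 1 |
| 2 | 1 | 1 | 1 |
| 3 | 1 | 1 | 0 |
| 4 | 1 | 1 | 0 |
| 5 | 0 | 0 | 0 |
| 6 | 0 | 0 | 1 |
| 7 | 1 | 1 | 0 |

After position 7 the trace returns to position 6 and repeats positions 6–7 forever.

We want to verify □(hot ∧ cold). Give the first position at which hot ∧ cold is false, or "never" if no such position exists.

1

Check hot ∧ cold at each position in order: 0 ✓.
At position 1 the labels are {on}, so hot ∧ cold is false there. This is the first violation.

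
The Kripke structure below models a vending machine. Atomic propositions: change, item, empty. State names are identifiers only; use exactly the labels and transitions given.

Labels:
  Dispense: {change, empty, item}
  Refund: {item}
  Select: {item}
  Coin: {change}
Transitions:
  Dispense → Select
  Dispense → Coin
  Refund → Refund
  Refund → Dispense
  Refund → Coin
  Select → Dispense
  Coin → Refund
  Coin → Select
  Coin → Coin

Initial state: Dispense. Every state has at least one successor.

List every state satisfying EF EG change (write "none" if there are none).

States satisfying EG change: {Dispense, Coin}.
States satisfying EF EG change: {Dispense, Refund, Select, Coin}.

{Dispense, Refund, Select, Coin}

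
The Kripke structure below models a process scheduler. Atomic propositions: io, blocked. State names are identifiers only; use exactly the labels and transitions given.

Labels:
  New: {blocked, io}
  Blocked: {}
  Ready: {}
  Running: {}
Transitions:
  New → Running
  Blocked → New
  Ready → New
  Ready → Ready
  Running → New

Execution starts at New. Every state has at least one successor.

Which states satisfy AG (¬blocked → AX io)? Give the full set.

{New, Blocked, Running}

States satisfying ¬blocked → AX io: {New, Blocked, Running}.
States satisfying AG (¬blocked → AX io): {New, Blocked, Running}.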